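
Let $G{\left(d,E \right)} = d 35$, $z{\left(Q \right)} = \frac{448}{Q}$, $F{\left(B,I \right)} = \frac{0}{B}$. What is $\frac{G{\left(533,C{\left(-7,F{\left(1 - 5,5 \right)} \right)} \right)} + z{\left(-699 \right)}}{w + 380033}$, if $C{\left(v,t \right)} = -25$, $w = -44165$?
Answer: $\frac{13039397}{234771732} \approx 0.055541$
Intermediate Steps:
$F{\left(B,I \right)} = 0$
$G{\left(d,E \right)} = 35 d$
$\frac{G{\left(533,C{\left(-7,F{\left(1 - 5,5 \right)} \right)} \right)} + z{\left(-699 \right)}}{w + 380033} = \frac{35 \cdot 533 + \frac{448}{-699}}{-44165 + 380033} = \frac{18655 + 448 \left(- \frac{1}{699}\right)}{335868} = \left(18655 - \frac{448}{699}\right) \frac{1}{335868} = \frac{13039397}{699} \cdot \frac{1}{335868} = \frac{13039397}{234771732}$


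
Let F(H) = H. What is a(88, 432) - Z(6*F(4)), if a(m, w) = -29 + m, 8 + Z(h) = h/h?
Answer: 66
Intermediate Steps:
Z(h) = -7 (Z(h) = -8 + h/h = -8 + 1 = -7)
a(88, 432) - Z(6*F(4)) = (-29 + 88) - 1*(-7) = 59 + 7 = 66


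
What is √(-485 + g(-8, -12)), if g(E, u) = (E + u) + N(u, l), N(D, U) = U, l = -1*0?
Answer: I*√505 ≈ 22.472*I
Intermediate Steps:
l = 0
g(E, u) = E + u (g(E, u) = (E + u) + 0 = E + u)
√(-485 + g(-8, -12)) = √(-485 + (-8 - 12)) = √(-485 - 20) = √(-505) = I*√505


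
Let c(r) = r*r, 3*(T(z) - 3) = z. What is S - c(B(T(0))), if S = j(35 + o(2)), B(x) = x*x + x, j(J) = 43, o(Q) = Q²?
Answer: -101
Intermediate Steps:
T(z) = 3 + z/3
B(x) = x + x² (B(x) = x² + x = x + x²)
c(r) = r²
S = 43
S - c(B(T(0))) = 43 - ((3 + (⅓)*0)*(1 + (3 + (⅓)*0)))² = 43 - ((3 + 0)*(1 + (3 + 0)))² = 43 - (3*(1 + 3))² = 43 - (3*4)² = 43 - 1*12² = 43 - 1*144 = 43 - 144 = -101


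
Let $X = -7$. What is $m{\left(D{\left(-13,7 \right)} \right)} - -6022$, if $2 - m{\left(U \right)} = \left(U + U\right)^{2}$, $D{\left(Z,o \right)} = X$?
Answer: $5828$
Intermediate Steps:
$D{\left(Z,o \right)} = -7$
$m{\left(U \right)} = 2 - 4 U^{2}$ ($m{\left(U \right)} = 2 - \left(U + U\right)^{2} = 2 - \left(2 U\right)^{2} = 2 - 4 U^{2}$)
$m{\left(D{\left(-13,7 \right)} \right)} - -6022 = \left(2 - 4 \left(-7\right)^{2}\right) - -6022 = \left(2 - 196\right) + 6022 = -194 + 6022 = 5828$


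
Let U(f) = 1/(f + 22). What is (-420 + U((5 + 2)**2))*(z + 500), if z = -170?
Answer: -9840270/71 ≈ -1.3860e+5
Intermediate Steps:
U(f) = 1/(22 + f)
(-420 + U((5 + 2)**2))*(z + 500) = (-420 + 1/(22 + (5 + 2)**2))*(-170 + 500) = (-420 + 1/(22 + 7**2))*330 = (-420 + 1/(22 + 49))*330 = (-420 + 1/71)*330 = -29819/71*330 = -9840270/71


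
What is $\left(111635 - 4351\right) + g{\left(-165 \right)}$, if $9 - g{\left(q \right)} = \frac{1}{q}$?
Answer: $\frac{17703346}{165} \approx 1.0729 \cdot 10^{5}$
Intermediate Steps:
$g{\left(q \right)} = 9 - \frac{1}{q}$
$\left(111635 - 4351\right) + g{\left(-165 \right)} = \left(111635 - 4351\right) + \left(9 - \frac{1}{-165}\right) = 107284 + \left(9 - - \frac{1}{165}\right) = 107284 + \left(9 + \frac{1}{165}\right) = 107284 + \frac{1486}{165} = \frac{17703346}{165}$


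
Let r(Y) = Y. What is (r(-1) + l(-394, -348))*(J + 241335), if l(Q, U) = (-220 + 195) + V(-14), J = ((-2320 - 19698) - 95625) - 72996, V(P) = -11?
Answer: -1875752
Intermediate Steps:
J = -190639 (J = (-22018 - 95625) - 72996 = -117643 - 72996 = -190639)
l(Q, U) = -36 (l(Q, U) = (-220 + 195) - 11 = -25 - 11 = -36)
(r(-1) + l(-394, -348))*(J + 241335) = (-1 - 36)*(-190639 + 241335) = -37*50696 = -1875752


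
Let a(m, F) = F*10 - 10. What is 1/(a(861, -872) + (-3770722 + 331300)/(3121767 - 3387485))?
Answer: -132859/1158139359 ≈ -0.00011472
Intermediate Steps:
a(m, F) = -10 + 10*F (a(m, F) = 10*F - 10 = -10 + 10*F)
1/(a(861, -872) + (-3770722 + 331300)/(3121767 - 3387485)) = 1/((-10 + 10*(-872)) + (-3770722 + 331300)/(3121767 - 3387485)) = 1/((-10 - 8720) - 3439422/(-265718)) = 1/(-8730 - 3439422*(-1/265718)) = 1/(-8730 + 1719711/132859) = 1/(-1158139359/132859) = -132859/1158139359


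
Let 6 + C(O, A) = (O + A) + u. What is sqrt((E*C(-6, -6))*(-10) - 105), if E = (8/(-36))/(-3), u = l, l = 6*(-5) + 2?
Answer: I*sqrt(5745)/9 ≈ 8.4218*I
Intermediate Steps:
l = -28 (l = -30 + 2 = -28)
u = -28
C(O, A) = -34 + A + O (C(O, A) = -6 + ((O + A) - 28) = -6 + ((A + O) - 28) = -6 + (-28 + A + O) = -34 + A + O)
E = 2/27 (E = (8*(-1/36))*(-1/3) = -2/9*(-1/3) = 2/27 ≈ 0.074074)
sqrt((E*C(-6, -6))*(-10) - 105) = sqrt((2*(-34 - 6 - 6)/27)*(-10) - 105) = sqrt(((2/27)*(-46))*(-10) - 105) = sqrt(-92/27*(-10) - 105) = sqrt(920/27 - 105) = sqrt(-1915/27) = I*sqrt(5745)/9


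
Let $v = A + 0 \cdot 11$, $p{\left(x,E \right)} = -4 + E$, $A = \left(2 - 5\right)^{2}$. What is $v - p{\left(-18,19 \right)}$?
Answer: $-6$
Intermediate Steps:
$A = 9$ ($A = \left(-3\right)^{2} = 9$)
$v = 9$ ($v = 9 + 0 \cdot 11 = 9 + 0 = 9$)
$v - p{\left(-18,19 \right)} = 9 - \left(-4 + 19\right) = 9 - 15 = -6$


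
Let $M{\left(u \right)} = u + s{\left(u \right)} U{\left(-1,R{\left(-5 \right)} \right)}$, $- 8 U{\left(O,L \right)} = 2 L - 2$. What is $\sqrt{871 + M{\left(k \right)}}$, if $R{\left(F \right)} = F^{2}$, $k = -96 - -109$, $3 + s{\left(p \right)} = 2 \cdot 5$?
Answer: $\sqrt{842} \approx 29.017$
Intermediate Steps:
$s{\left(p \right)} = 7$ ($s{\left(p \right)} = -3 + 2 \cdot 5 = -3 + 10 = 7$)
$k = 13$ ($k = -96 + 109 = 13$)
$U{\left(O,L \right)} = \frac{1}{4} - \frac{L}{4}$ ($U{\left(O,L \right)} = - \frac{2 L - 2}{8} = - \frac{-2 + 2 L}{8} = \frac{1}{4} - \frac{L}{4}$)
$M{\left(u \right)} = -42 + u$ ($M{\left(u \right)} = u + 7 \left(\frac{1}{4} - \frac{\left(-5\right)^{2}}{4}\right) = u + 7 \left(\frac{1}{4} - \frac{25}{4}\right) = u + 7 \left(-6\right) = u - 42 = -42 + u$)
$\sqrt{871 + M{\left(k \right)}} = \sqrt{871 + \left(-42 + 13\right)} = \sqrt{871 - 29} = \sqrt{842}$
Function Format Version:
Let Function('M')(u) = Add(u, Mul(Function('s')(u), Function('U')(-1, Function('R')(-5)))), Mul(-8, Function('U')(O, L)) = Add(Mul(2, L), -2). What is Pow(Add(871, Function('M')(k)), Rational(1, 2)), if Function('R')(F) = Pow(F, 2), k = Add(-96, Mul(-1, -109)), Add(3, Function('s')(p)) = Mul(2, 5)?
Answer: Pow(842, Rational(1, 2)) ≈ 29.017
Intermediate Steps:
Function('s')(p) = 7 (Function('s')(p) = Add(-3, Mul(2, 5)) = Add(-3, 10) = 7)
k = 13 (k = Add(-96, 109) = 13)
Function('U')(O, L) = Add(Rational(1, 4), Mul(Rational(-1, 4), L)) (Function('U')(O, L) = Mul(Rational(-1, 8), Add(Mul(2, L), -2)) = Mul(Rational(-1, 8), Add(-2, Mul(2, L))) = Add(Rational(1, 4), Mul(Rational(-1, 4), L)))
Function('M')(u) = Add(-42, u) (Function('M')(u) = Add(u, Mul(7, Add(Rational(1, 4), Mul(Rational(-1, 4), Pow(-5, 2))))) = Add(u, Mul(7, Add(Rational(1, 4), Mul(Rational(-1, 4), 25)))) = Add(u, Mul(7, Add(Rational(1, 4), Rational(-25, 4)))) = Add(u, Mul(7, -6)) = Add(u, -42) = Add(-42, u))
Pow(Add(871, Function('M')(k)), Rational(1, 2)) = Pow(Add(871, Add(-42, 13)), Rational(1, 2)) = Pow(Add(871, -29), Rational(1, 2)) = Pow(842, Rational(1, 2))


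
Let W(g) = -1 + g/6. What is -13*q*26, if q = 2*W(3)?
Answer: 338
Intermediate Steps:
W(g) = -1 + g/6 (W(g) = -1 + g*(⅙) = -1 + g/6)
q = -1 (q = 2*(-1 + (⅙)*3) = 2*(-1 + ½) = 2*(-½) = -1)
-13*q*26 = -13*(-1)*26 = 13*26 = 338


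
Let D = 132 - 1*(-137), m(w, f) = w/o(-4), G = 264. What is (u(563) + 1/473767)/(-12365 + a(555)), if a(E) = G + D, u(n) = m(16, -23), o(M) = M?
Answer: 631689/1868537048 ≈ 0.00033807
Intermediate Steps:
m(w, f) = -w/4 (m(w, f) = w/(-4) = w*(-1/4) = -w/4)
u(n) = -4 (u(n) = -1/4*16 = -4)
D = 269 (D = 132 + 137 = 269)
a(E) = 533 (a(E) = 264 + 269 = 533)
(u(563) + 1/473767)/(-12365 + a(555)) = (-4 + 1/473767)/(-12365 + 533) = (-4 + 1/473767)/(-11832) = -1895067/473767*(-1/11832) = 631689/1868537048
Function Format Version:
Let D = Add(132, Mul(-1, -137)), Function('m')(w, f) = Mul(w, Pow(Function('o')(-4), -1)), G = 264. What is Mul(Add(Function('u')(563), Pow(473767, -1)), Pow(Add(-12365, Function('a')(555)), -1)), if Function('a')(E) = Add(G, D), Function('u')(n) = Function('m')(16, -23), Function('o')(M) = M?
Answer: Rational(631689, 1868537048) ≈ 0.00033807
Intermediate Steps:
Function('m')(w, f) = Mul(Rational(-1, 4), w) (Function('m')(w, f) = Mul(w, Pow(-4, -1)) = Mul(w, Rational(-1, 4)) = Mul(Rational(-1, 4), w))
Function('u')(n) = -4 (Function('u')(n) = Mul(Rational(-1, 4), 16) = -4)
D = 269 (D = Add(132, 137) = 269)
Function('a')(E) = 533 (Function('a')(E) = Add(264, 269) = 533)
Mul(Add(Function('u')(563), Pow(473767, -1)), Pow(Add(-12365, Function('a')(555)), -1)) = Mul(Add(-4, Pow(473767, -1)), Pow(Add(-12365, 533), -1)) = Mul(Add(-4, Rational(1, 473767)), Pow(-11832, -1)) = Mul(Rational(-1895067, 473767), Rational(-1, 11832)) = Rational(631689, 1868537048)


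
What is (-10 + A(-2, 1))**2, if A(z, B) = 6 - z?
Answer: 4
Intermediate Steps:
(-10 + A(-2, 1))**2 = (-10 + (6 - 1*(-2)))**2 = (-10 + (6 + 2))**2 = (-10 + 8)**2 = (-2)**2 = 4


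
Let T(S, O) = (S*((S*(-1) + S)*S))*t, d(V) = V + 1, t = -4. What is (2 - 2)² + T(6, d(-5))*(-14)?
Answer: 0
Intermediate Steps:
d(V) = 1 + V
T(S, O) = 0 (T(S, O) = (S*((S*(-1) + S)*S))*(-4) = (S*((-S + S)*S))*(-4) = (S*(0*S))*(-4) = (S*0)*(-4) = 0*(-4) = 0)
(2 - 2)² + T(6, d(-5))*(-14) = (2 - 2)² + 0*(-14) = 0² + 0 = 0 + 0 = 0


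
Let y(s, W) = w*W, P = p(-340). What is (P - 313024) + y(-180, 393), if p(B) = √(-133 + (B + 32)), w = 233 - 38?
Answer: -236389 + 21*I ≈ -2.3639e+5 + 21.0*I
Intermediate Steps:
w = 195
p(B) = √(-101 + B) (p(B) = √(-133 + (32 + B)) = √(-101 + B))
P = 21*I (P = √(-101 - 340) = √(-441) = 21*I ≈ 21.0*I)
y(s, W) = 195*W
(P - 313024) + y(-180, 393) = (21*I - 313024) + 195*393 = (-313024 + 21*I) + 76635 = -236389 + 21*I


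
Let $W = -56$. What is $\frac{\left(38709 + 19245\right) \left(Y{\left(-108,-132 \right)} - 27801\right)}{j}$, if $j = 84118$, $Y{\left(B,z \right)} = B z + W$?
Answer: $- \frac{394116177}{42059} \approx -9370.6$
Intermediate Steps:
$Y{\left(B,z \right)} = -56 + B z$ ($Y{\left(B,z \right)} = B z - 56 = -56 + B z$)
$\frac{\left(38709 + 19245\right) \left(Y{\left(-108,-132 \right)} - 27801\right)}{j} = \frac{\left(38709 + 19245\right) \left(\left(-56 - -14256\right) - 27801\right)}{84118} = 57954 \left(\left(-56 + 14256\right) - 27801\right) \frac{1}{84118} = 57954 \left(14200 - 27801\right) \frac{1}{84118} = 57954 \left(-13601\right) \frac{1}{84118} = \left(-788232354\right) \frac{1}{84118} = - \frac{394116177}{42059}$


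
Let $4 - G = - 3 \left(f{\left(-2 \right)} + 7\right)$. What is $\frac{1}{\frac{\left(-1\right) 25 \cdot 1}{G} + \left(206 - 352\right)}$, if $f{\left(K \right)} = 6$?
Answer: $- \frac{43}{6303} \approx -0.0068221$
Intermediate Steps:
$G = 43$ ($G = 4 - - 3 \left(6 + 7\right) = 4 - \left(-3\right) 13 = 4 - -39 = 4 + 39 = 43$)
$\frac{1}{\frac{\left(-1\right) 25 \cdot 1}{G} + \left(206 - 352\right)} = \frac{1}{\frac{\left(-1\right) 25 \cdot 1}{43} + \left(206 - 352\right)} = \frac{1}{\left(-1\right) 25 \cdot \frac{1}{43} - 146} = \frac{1}{\left(-25\right) \frac{1}{43} - 146} = \frac{1}{- \frac{25}{43} - 146} = \frac{1}{- \frac{6303}{43}} = - \frac{43}{6303}$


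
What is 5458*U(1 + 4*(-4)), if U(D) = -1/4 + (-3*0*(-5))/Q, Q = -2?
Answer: -2729/2 ≈ -1364.5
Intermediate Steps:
U(D) = -1/4 (U(D) = -1/4 + (-3*0*(-5))/(-2) = -1*1/4 + (0*(-5))*(-1/2) = -1/4 + 0*(-1/2) = -1/4 + 0 = -1/4)
5458*U(1 + 4*(-4)) = 5458*(-1/4) = -2729/2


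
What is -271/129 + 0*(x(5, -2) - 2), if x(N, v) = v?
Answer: -271/129 ≈ -2.1008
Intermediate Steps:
-271/129 + 0*(x(5, -2) - 2) = -271/129 + 0*(-2 - 2) = -271*1/129 + 0*(-4) = -271/129 + 0 = -271/129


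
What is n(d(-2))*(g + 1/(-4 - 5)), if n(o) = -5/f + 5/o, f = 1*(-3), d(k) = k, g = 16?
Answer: -715/54 ≈ -13.241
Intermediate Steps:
f = -3
n(o) = 5/3 + 5/o (n(o) = -5/(-3) + 5/o = -5*(-⅓) + 5/o = 5/3 + 5/o)
n(d(-2))*(g + 1/(-4 - 5)) = (5/3 + 5/(-2))*(16 + 1/(-4 - 5)) = (5/3 + 5*(-½))*(16 + 1/(-9)) = (5/3 - 5/2)*(16 - ⅑) = -⅚*143/9 = -715/54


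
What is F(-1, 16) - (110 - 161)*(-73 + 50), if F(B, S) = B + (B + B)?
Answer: -1176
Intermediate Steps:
F(B, S) = 3*B (F(B, S) = B + 2*B = 3*B)
F(-1, 16) - (110 - 161)*(-73 + 50) = 3*(-1) - (110 - 161)*(-73 + 50) = -3 - (-51)*(-23) = -3 - 1*1173 = -3 - 1173 = -1176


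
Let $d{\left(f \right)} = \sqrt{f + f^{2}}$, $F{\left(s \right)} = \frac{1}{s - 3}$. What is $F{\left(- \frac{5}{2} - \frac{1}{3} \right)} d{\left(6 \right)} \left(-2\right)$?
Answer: $\frac{12 \sqrt{42}}{35} \approx 2.222$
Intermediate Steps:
$F{\left(s \right)} = \frac{1}{-3 + s}$
$F{\left(- \frac{5}{2} - \frac{1}{3} \right)} d{\left(6 \right)} \left(-2\right) = \frac{\sqrt{6 \left(1 + 6\right)}}{-3 - \left(\frac{1}{3} + \frac{5}{2}\right)} \left(-2\right) = \frac{\sqrt{6 \cdot 7}}{-3 - \frac{17}{6}} \left(-2\right) = \frac{\sqrt{42}}{-3 - \frac{17}{6}} \left(-2\right) = \frac{\sqrt{42}}{- \frac{35}{6}} \left(-2\right) = - \frac{6 \sqrt{42}}{35} \left(-2\right) = \frac{12 \sqrt{42}}{35}$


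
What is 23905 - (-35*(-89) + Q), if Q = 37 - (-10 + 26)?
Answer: 20769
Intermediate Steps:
Q = 21 (Q = 37 - 1*16 = 37 - 16 = 21)
23905 - (-35*(-89) + Q) = 23905 - (-35*(-89) + 21) = 23905 - (3115 + 21) = 23905 - 1*3136 = 23905 - 3136 = 20769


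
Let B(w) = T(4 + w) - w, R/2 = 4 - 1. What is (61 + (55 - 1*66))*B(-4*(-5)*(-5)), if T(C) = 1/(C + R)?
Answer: 44995/9 ≈ 4999.4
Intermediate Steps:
R = 6 (R = 2*(4 - 1) = 2*3 = 6)
T(C) = 1/(6 + C) (T(C) = 1/(C + 6) = 1/(6 + C))
B(w) = 1/(10 + w) - w (B(w) = 1/(6 + (4 + w)) - w = 1/(10 + w) - w)
(61 + (55 - 1*66))*B(-4*(-5)*(-5)) = (61 + (55 - 1*66))*((1 - -4*(-5)*(-5)*(10 - 4*(-5)*(-5)))/(10 - 4*(-5)*(-5))) = (61 + (55 - 66))*((1 - 20*(-5)*(10 + 20*(-5)))/(10 + 20*(-5))) = (61 - 11)*((1 - 1*(-100)*(10 - 100))/(10 - 100)) = 50*((1 - 1*(-100)*(-90))/(-90)) = 50*(-(1 - 9000)/90) = 50*(-1/90*(-8999)) = 50*(8999/90) = 44995/9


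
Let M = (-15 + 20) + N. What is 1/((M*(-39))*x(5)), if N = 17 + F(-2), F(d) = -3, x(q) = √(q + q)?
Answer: -√10/7410 ≈ -0.00042676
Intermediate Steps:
x(q) = √2*√q (x(q) = √(2*q) = √2*√q)
N = 14 (N = 17 - 3 = 14)
M = 19 (M = (-15 + 20) + 14 = 5 + 14 = 19)
1/((M*(-39))*x(5)) = 1/((19*(-39))*(√2*√5)) = 1/(-741*√10) = -√10/7410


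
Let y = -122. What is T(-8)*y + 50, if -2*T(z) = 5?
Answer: 355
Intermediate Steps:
T(z) = -5/2 (T(z) = -½*5 = -5/2)
T(-8)*y + 50 = -5/2*(-122) + 50 = 305 + 50 = 355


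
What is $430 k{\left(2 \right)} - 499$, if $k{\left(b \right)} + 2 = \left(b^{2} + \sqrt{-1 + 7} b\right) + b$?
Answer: $1221 + 860 \sqrt{6} \approx 3327.6$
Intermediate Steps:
$k{\left(b \right)} = -2 + b + b^{2} + b \sqrt{6}$ ($k{\left(b \right)} = -2 + \left(\left(b^{2} + \sqrt{-1 + 7} b\right) + b\right) = -2 + \left(\left(b^{2} + \sqrt{6} b\right) + b\right) = -2 + \left(\left(b^{2} + b \sqrt{6}\right) + b\right) = -2 + \left(b + b^{2} + b \sqrt{6}\right) = -2 + b + b^{2} + b \sqrt{6}$)
$430 k{\left(2 \right)} - 499 = 430 \left(-2 + 2 + 2^{2} + 2 \sqrt{6}\right) - 499 = 430 \left(-2 + 2 + 4 + 2 \sqrt{6}\right) - 499 = 430 \left(4 + 2 \sqrt{6}\right) - 499 = \left(1720 + 860 \sqrt{6}\right) - 499 = 1221 + 860 \sqrt{6}$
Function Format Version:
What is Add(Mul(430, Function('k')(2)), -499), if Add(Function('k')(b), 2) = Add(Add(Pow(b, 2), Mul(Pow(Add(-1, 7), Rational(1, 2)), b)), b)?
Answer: Add(1221, Mul(860, Pow(6, Rational(1, 2)))) ≈ 3327.6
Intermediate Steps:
Function('k')(b) = Add(-2, b, Pow(b, 2), Mul(b, Pow(6, Rational(1, 2)))) (Function('k')(b) = Add(-2, Add(Add(Pow(b, 2), Mul(Pow(Add(-1, 7), Rational(1, 2)), b)), b)) = Add(-2, Add(Add(Pow(b, 2), Mul(Pow(6, Rational(1, 2)), b)), b)) = Add(-2, Add(Add(Pow(b, 2), Mul(b, Pow(6, Rational(1, 2)))), b)) = Add(-2, Add(b, Pow(b, 2), Mul(b, Pow(6, Rational(1, 2))))) = Add(-2, b, Pow(b, 2), Mul(b, Pow(6, Rational(1, 2)))))
Add(Mul(430, Function('k')(2)), -499) = Add(Mul(430, Add(-2, 2, Pow(2, 2), Mul(2, Pow(6, Rational(1, 2))))), -499) = Add(Mul(430, Add(-2, 2, 4, Mul(2, Pow(6, Rational(1, 2))))), -499) = Add(Mul(430, Add(4, Mul(2, Pow(6, Rational(1, 2))))), -499) = Add(Add(1720, Mul(860, Pow(6, Rational(1, 2)))), -499) = Add(1221, Mul(860, Pow(6, Rational(1, 2))))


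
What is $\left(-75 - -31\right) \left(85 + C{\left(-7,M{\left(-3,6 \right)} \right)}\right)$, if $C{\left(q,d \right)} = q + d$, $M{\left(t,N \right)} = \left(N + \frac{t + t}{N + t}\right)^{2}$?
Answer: $-4136$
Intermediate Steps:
$M{\left(t,N \right)} = \left(N + \frac{2 t}{N + t}\right)^{2}$
$C{\left(q,d \right)} = d + q$
$\left(-75 - -31\right) \left(85 + C{\left(-7,M{\left(-3,6 \right)} \right)}\right) = \left(-75 - -31\right) \left(85 - \left(7 - \frac{\left(6^{2} + 2 \left(-3\right) + 6 \left(-3\right)\right)^{2}}{\left(6 - 3\right)^{2}}\right)\right) = \left(-75 + 31\right) \left(85 - \left(7 - \frac{\left(36 - 6 - 18\right)^{2}}{9}\right)\right) = - 44 \left(85 - \left(7 - \frac{12^{2}}{9}\right)\right) = - 44 \left(85 + \left(\frac{1}{9} \cdot 144 - 7\right)\right) = - 44 \left(85 + \left(16 - 7\right)\right) = - 44 \left(85 + 9\right) = \left(-44\right) 94 = -4136$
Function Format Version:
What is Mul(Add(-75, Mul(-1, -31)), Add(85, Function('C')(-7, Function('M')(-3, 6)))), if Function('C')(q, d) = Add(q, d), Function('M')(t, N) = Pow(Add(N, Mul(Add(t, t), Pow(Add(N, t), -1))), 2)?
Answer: -4136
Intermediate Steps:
Function('M')(t, N) = Pow(Add(N, Mul(2, t, Pow(Add(N, t), -1))), 2) (Function('M')(t, N) = Pow(Add(N, Mul(Mul(2, t), Pow(Add(N, t), -1))), 2) = Pow(Add(N, Mul(2, t, Pow(Add(N, t), -1))), 2))
Function('C')(q, d) = Add(d, q)
Mul(Add(-75, Mul(-1, -31)), Add(85, Function('C')(-7, Function('M')(-3, 6)))) = Mul(Add(-75, Mul(-1, -31)), Add(85, Add(Mul(Pow(Add(6, -3), -2), Pow(Add(Pow(6, 2), Mul(2, -3), Mul(6, -3)), 2)), -7))) = Mul(Add(-75, 31), Add(85, Add(Mul(Pow(3, -2), Pow(Add(36, -6, -18), 2)), -7))) = Mul(-44, Add(85, Add(Mul(Rational(1, 9), Pow(12, 2)), -7))) = Mul(-44, Add(85, Add(Mul(Rational(1, 9), 144), -7))) = Mul(-44, Add(85, Add(16, -7))) = Mul(-44, Add(85, 9)) = Mul(-44, 94) = -4136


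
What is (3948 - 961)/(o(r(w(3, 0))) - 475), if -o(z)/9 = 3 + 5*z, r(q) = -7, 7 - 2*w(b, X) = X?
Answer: -2987/187 ≈ -15.973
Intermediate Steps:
w(b, X) = 7/2 - X/2
o(z) = -27 - 45*z (o(z) = -9*(3 + 5*z) = -27 - 45*z)
(3948 - 961)/(o(r(w(3, 0))) - 475) = (3948 - 961)/((-27 - 45*(-7)) - 475) = 2987/((-27 + 315) - 475) = 2987/(288 - 475) = 2987/(-187) = 2987*(-1/187) = -2987/187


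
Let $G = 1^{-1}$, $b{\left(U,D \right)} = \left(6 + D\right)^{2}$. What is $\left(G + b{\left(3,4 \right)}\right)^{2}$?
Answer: $10201$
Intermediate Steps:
$G = 1$
$\left(G + b{\left(3,4 \right)}\right)^{2} = \left(1 + \left(6 + 4\right)^{2}\right)^{2} = \left(1 + 10^{2}\right)^{2} = \left(1 + 100\right)^{2} = 101^{2} = 10201$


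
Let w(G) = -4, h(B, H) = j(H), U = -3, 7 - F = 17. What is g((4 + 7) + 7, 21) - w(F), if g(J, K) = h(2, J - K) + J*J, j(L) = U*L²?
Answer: 301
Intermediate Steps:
F = -10 (F = 7 - 1*17 = 7 - 17 = -10)
j(L) = -3*L²
h(B, H) = -3*H²
g(J, K) = J² - 3*(J - K)² (g(J, K) = -3*(J - K)² + J*J = -3*(J - K)² + J² = J² - 3*(J - K)²)
g((4 + 7) + 7, 21) - w(F) = (((4 + 7) + 7)² - 3*(((4 + 7) + 7) - 1*21)²) - 1*(-4) = ((11 + 7)² - 3*((11 + 7) - 21)²) + 4 = (18² - 3*(18 - 21)²) + 4 = (324 - 3*(-3)²) + 4 = (324 - 3*9) + 4 = (324 - 27) + 4 = 297 + 4 = 301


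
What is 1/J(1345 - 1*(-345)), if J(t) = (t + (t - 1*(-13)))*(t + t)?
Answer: 1/11468340 ≈ 8.7197e-8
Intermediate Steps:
J(t) = 2*t*(13 + 2*t) (J(t) = (t + (t + 13))*(2*t) = (t + (13 + t))*(2*t) = (13 + 2*t)*(2*t) = 2*t*(13 + 2*t))
1/J(1345 - 1*(-345)) = 1/(2*(1345 - 1*(-345))*(13 + 2*(1345 - 1*(-345)))) = 1/(2*(1345 + 345)*(13 + 2*(1345 + 345))) = 1/(2*1690*(13 + 2*1690)) = 1/(2*1690*(13 + 3380)) = 1/(2*1690*3393) = 1/11468340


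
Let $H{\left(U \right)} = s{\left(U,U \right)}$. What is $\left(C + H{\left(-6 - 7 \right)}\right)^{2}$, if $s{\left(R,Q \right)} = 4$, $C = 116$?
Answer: $14400$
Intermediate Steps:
$H{\left(U \right)} = 4$
$\left(C + H{\left(-6 - 7 \right)}\right)^{2} = \left(116 + 4\right)^{2} = 120^{2} = 14400$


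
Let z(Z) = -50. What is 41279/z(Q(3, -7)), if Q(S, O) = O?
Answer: -41279/50 ≈ -825.58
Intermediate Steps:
41279/z(Q(3, -7)) = 41279/(-50) = 41279*(-1/50) = -41279/50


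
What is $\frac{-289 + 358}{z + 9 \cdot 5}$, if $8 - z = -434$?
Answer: $\frac{69}{487} \approx 0.14168$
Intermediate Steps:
$z = 442$ ($z = 8 - -434 = 8 + 434 = 442$)
$\frac{-289 + 358}{z + 9 \cdot 5} = \frac{-289 + 358}{442 + 9 \cdot 5} = \frac{69}{442 + 45} = \frac{69}{487}$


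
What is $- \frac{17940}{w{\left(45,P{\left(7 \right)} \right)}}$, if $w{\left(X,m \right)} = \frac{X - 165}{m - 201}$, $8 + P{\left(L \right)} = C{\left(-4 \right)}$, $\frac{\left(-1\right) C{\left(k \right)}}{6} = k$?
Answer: $- \frac{55315}{2} \approx -27658.0$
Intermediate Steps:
$C{\left(k \right)} = - 6 k$
$P{\left(L \right)} = 16$ ($P{\left(L \right)} = -8 - -24 = -8 + 24 = 16$)
$w{\left(X,m \right)} = \frac{-165 + X}{-201 + m}$
$- \frac{17940}{w{\left(45,P{\left(7 \right)} \right)}} = - \frac{17940}{\frac{1}{-201 + 16} \left(-165 + 45\right)} = - \frac{17940}{\frac{1}{-185} \left(-120\right)} = - \frac{17940}{\left(- \frac{1}{185}\right) \left(-120\right)} = - \frac{17940}{\frac{24}{37}} = \left(-17940\right) \frac{37}{24} = - \frac{55315}{2}$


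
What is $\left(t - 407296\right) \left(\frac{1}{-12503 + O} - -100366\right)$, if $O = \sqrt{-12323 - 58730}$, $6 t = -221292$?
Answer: $- \frac{3486097085849968821}{78198031} + \frac{222089 i \sqrt{71053}}{78198031} \approx -4.458 \cdot 10^{10} + 0.75705 i$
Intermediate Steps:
$t = -36882$ ($t = \frac{1}{6} \left(-221292\right) = -36882$)
$O = i \sqrt{71053}$ ($O = \sqrt{-71053} = i \sqrt{71053} \approx 266.56 i$)
$\left(t - 407296\right) \left(\frac{1}{-12503 + O} - -100366\right) = \left(-36882 - 407296\right) \left(\frac{1}{-12503 + i \sqrt{71053}} - -100366\right) = \left(-36882 - 407296\right) \left(\frac{1}{-12503 + i \sqrt{71053}} + 100366\right) = - 444178 \left(100366 + \frac{1}{-12503 + i \sqrt{71053}}\right) = -44580369148 - \frac{444178}{-12503 + i \sqrt{71053}}$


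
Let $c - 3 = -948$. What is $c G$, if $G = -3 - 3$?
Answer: $5670$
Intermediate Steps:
$c = -945$ ($c = 3 - 948 = -945$)
$G = -6$
$c G = \left(-945\right) \left(-6\right) = 5670$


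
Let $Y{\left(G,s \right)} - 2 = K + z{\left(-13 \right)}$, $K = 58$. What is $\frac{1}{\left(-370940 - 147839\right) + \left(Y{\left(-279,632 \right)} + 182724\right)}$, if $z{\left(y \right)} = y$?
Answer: $- \frac{1}{336008} \approx -2.9761 \cdot 10^{-6}$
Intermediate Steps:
$Y{\left(G,s \right)} = 47$ ($Y{\left(G,s \right)} = 2 + \left(58 - 13\right) = 2 + 45 = 47$)
$\frac{1}{\left(-370940 - 147839\right) + \left(Y{\left(-279,632 \right)} + 182724\right)} = \frac{1}{\left(-370940 - 147839\right) + \left(47 + 182724\right)} = \frac{1}{-518779 + 182771} = \frac{1}{-336008} = - \frac{1}{336008}$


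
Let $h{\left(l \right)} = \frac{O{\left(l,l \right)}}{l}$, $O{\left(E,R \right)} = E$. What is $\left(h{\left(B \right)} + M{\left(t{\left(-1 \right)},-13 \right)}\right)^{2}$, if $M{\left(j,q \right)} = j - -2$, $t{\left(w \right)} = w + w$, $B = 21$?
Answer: $1$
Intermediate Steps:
$t{\left(w \right)} = 2 w$
$M{\left(j,q \right)} = 2 + j$ ($M{\left(j,q \right)} = j + 2 = 2 + j$)
$h{\left(l \right)} = 1$ ($h{\left(l \right)} = \frac{l}{l} = 1$)
$\left(h{\left(B \right)} + M{\left(t{\left(-1 \right)},-13 \right)}\right)^{2} = \left(1 + \left(2 + 2 \left(-1\right)\right)\right)^{2} = \left(1 + \left(2 - 2\right)\right)^{2} = \left(1 + 0\right)^{2} = 1^{2} = 1$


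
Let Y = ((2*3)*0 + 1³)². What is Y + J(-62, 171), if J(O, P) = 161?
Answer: 162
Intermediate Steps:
Y = 1 (Y = (6*0 + 1)² = (0 + 1)² = 1² = 1)
Y + J(-62, 171) = 1 + 161 = 162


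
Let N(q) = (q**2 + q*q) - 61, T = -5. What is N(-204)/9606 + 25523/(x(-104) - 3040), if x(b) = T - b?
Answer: -568027/28251246 ≈ -0.020106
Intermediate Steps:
x(b) = -5 - b
N(q) = -61 + 2*q**2 (N(q) = (q**2 + q**2) - 61 = 2*q**2 - 61 = -61 + 2*q**2)
N(-204)/9606 + 25523/(x(-104) - 3040) = (-61 + 2*(-204)**2)/9606 + 25523/((-5 - 1*(-104)) - 3040) = (-61 + 2*41616)*(1/9606) + 25523/((-5 + 104) - 3040) = (-61 + 83232)*(1/9606) + 25523/(99 - 3040) = 83171*(1/9606) + 25523/(-2941) = 83171/9606 + 25523*(-1/2941) = 83171/9606 - 25523/2941 = -568027/28251246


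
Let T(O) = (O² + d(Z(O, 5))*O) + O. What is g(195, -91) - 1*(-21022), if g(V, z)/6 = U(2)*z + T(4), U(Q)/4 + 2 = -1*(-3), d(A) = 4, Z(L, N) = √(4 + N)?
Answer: 19054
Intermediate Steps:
T(O) = O² + 5*O (T(O) = (O² + 4*O) + O = O² + 5*O)
U(Q) = 4 (U(Q) = -8 + 4*(-1*(-3)) = -8 + 4*3 = -8 + 12 = 4)
g(V, z) = 216 + 24*z (g(V, z) = 6*(4*z + 4*(5 + 4)) = 6*(4*z + 4*9) = 6*(4*z + 36) = 6*(36 + 4*z) = 216 + 24*z)
g(195, -91) - 1*(-21022) = (216 + 24*(-91)) - 1*(-21022) = (216 - 2184) + 21022 = -1968 + 21022 = 19054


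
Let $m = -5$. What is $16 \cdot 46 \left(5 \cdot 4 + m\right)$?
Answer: $11040$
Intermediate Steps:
$16 \cdot 46 \left(5 \cdot 4 + m\right) = 16 \cdot 46 \left(5 \cdot 4 - 5\right) = 736 \left(20 - 5\right) = 736 \cdot 15 = 11040$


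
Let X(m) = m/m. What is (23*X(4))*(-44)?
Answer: -1012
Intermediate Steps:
X(m) = 1
(23*X(4))*(-44) = (23*1)*(-44) = 23*(-44) = -1012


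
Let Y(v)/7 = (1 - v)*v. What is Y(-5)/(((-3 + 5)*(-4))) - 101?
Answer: -299/4 ≈ -74.750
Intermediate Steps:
Y(v) = 7*v*(1 - v) (Y(v) = 7*((1 - v)*v) = 7*(v*(1 - v)) = 7*v*(1 - v))
Y(-5)/(((-3 + 5)*(-4))) - 101 = (7*(-5)*(1 - 1*(-5)))/(((-3 + 5)*(-4))) - 101 = (7*(-5)*(1 + 5))/((2*(-4))) - 101 = (7*(-5)*6)/(-8) - 101 = -210*(-1/8) - 101 = 105/4 - 101 = -299/4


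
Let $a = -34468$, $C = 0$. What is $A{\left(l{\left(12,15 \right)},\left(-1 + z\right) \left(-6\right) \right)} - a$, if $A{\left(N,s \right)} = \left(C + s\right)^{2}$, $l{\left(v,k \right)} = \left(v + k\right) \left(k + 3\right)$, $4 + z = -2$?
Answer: $36232$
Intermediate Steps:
$z = -6$ ($z = -4 - 2 = -6$)
$l{\left(v,k \right)} = \left(3 + k\right) \left(k + v\right)$ ($l{\left(v,k \right)} = \left(k + v\right) \left(3 + k\right) = \left(3 + k\right) \left(k + v\right)$)
$A{\left(N,s \right)} = s^{2}$ ($A{\left(N,s \right)} = \left(0 + s\right)^{2} = s^{2}$)
$A{\left(l{\left(12,15 \right)},\left(-1 + z\right) \left(-6\right) \right)} - a = \left(\left(-1 - 6\right) \left(-6\right)\right)^{2} - -34468 = \left(\left(-7\right) \left(-6\right)\right)^{2} + 34468 = 42^{2} + 34468 = 1764 + 34468 = 36232$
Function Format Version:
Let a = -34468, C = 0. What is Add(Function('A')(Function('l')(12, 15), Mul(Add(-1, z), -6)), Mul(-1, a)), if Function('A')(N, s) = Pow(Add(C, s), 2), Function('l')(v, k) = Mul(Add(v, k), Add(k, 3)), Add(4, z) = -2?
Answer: 36232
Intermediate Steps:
z = -6 (z = Add(-4, -2) = -6)
Function('l')(v, k) = Mul(Add(3, k), Add(k, v)) (Function('l')(v, k) = Mul(Add(k, v), Add(3, k)) = Mul(Add(3, k), Add(k, v)))
Function('A')(N, s) = Pow(s, 2) (Function('A')(N, s) = Pow(Add(0, s), 2) = Pow(s, 2))
Add(Function('A')(Function('l')(12, 15), Mul(Add(-1, z), -6)), Mul(-1, a)) = Add(Pow(Mul(Add(-1, -6), -6), 2), Mul(-1, -34468)) = Add(Pow(Mul(-7, -6), 2), 34468) = Add(Pow(42, 2), 34468) = Add(1764, 34468) = 36232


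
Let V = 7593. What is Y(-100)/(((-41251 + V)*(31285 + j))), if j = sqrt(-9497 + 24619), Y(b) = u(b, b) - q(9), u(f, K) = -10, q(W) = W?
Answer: 594415/32942299754774 - 19*sqrt(15122)/32942299754774 ≈ 1.7973e-8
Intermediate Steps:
Y(b) = -19 (Y(b) = -10 - 1*9 = -10 - 9 = -19)
j = sqrt(15122) ≈ 122.97
Y(-100)/(((-41251 + V)*(31285 + j))) = -19*1/((-41251 + 7593)*(31285 + sqrt(15122))) = -19*(-1/(33658*(31285 + sqrt(15122)))) = -19/(-1052990530 - 33658*sqrt(15122))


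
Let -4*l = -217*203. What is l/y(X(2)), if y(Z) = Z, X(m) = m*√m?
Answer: 44051*√2/16 ≈ 3893.6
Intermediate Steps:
X(m) = m^(3/2)
l = 44051/4 (l = -(-217)*203/4 = -¼*(-44051) = 44051/4 ≈ 11013.)
l/y(X(2)) = 44051/(4*(2^(3/2))) = 44051/(4*((2*√2))) = 44051*(√2/4)/4 = 44051*√2/16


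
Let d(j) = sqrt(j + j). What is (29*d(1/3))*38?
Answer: 1102*sqrt(6)/3 ≈ 899.78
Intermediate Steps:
d(j) = sqrt(2)*sqrt(j) (d(j) = sqrt(2*j) = sqrt(2)*sqrt(j))
(29*d(1/3))*38 = (29*(sqrt(2)*sqrt(1/3)))*38 = (29*(sqrt(2)*(sqrt(3)/3)))*38 = (29*(sqrt(6)/3))*38 = (29*sqrt(6)/3)*38 = 1102*sqrt(6)/3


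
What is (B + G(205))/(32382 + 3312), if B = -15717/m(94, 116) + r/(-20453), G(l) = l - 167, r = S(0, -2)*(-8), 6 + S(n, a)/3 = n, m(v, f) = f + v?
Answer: -52758367/51103456740 ≈ -0.0010324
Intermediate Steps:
S(n, a) = -18 + 3*n
r = 144 (r = (-18 + 3*0)*(-8) = (-18 + 0)*(-8) = -18*(-8) = 144)
G(l) = -167 + l
B = -107163347/1431710 (B = -15717/(116 + 94) + 144/(-20453) = -15717/210 + 144*(-1/20453) = -15717*1/210 - 144/20453 = -5239/70 - 144/20453 = -107163347/1431710 ≈ -74.850)
(B + G(205))/(32382 + 3312) = (-107163347/1431710 + (-167 + 205))/(32382 + 3312) = (-107163347/1431710 + 38)/35694 = -52758367/1431710*1/35694 = -52758367/51103456740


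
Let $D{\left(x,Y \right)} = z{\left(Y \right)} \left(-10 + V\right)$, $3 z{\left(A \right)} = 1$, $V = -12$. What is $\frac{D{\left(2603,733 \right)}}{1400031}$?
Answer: $- \frac{22}{4200093} \approx -5.238 \cdot 10^{-6}$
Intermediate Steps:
$z{\left(A \right)} = \frac{1}{3}$ ($z{\left(A \right)} = \frac{1}{3} \cdot 1 = \frac{1}{3}$)
$D{\left(x,Y \right)} = - \frac{22}{3}$ ($D{\left(x,Y \right)} = \frac{-10 - 12}{3} = \frac{1}{3} \left(-22\right) = - \frac{22}{3}$)
$\frac{D{\left(2603,733 \right)}}{1400031} = - \frac{22}{3 \cdot 1400031} = \left(- \frac{22}{3}\right) \frac{1}{1400031} = - \frac{22}{4200093}$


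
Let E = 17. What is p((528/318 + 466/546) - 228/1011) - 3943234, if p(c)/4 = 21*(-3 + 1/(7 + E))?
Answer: -7886965/2 ≈ -3.9435e+6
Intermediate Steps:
p(c) = -497/2 (p(c) = 4*(21*(-3 + 1/(7 + 17))) = 4*(21*(-3 + 1/24)) = 4*(21*(-71/24)) = 4*(-497/8) = -497/2)
p((528/318 + 466/546) - 228/1011) - 3943234 = -497/2 - 3943234 = -7886965/2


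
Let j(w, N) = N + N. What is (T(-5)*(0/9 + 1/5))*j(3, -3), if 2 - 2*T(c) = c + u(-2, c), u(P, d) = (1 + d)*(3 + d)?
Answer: ⅗ ≈ 0.60000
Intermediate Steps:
T(c) = -½ - 5*c/2 - c²/2 (T(c) = 1 - (c + (3 + c² + 4*c))/2 = 1 - (3 + c² + 5*c)/2 = 1 + (-3/2 - 5*c/2 - c²/2) = -½ - 5*c/2 - c²/2)
j(w, N) = 2*N
(T(-5)*(0/9 + 1/5))*j(3, -3) = ((-½ - 5/2*(-5) - ½*(-5)²)*(0/9 + 1/5))*(2*(-3)) = ((-½ + 25/2 - ½*25)*(0*(⅑) + 1*(⅕)))*(-6) = ((-½ + 25/2 - 25/2)*(0 + ⅕))*(-6) = -½*⅕*(-6) = -⅒*(-6) = ⅗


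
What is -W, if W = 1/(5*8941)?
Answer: -1/44705 ≈ -2.2369e-5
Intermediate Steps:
W = 1/44705 ≈ 2.2369e-5
-W = -1*1/44705 = -1/44705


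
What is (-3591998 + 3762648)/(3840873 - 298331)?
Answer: 85325/1771271 ≈ 0.048172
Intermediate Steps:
(-3591998 + 3762648)/(3840873 - 298331) = 170650/3542542 = 170650*(1/3542542) = 85325/1771271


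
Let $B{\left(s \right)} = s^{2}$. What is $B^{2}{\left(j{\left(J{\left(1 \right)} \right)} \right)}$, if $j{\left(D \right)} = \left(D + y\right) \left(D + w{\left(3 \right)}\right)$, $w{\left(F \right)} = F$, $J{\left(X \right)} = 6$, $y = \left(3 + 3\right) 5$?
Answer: $11019960576$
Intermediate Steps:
$y = 30$ ($y = 6 \cdot 5 = 30$)
$j{\left(D \right)} = \left(3 + D\right) \left(30 + D\right)$ ($j{\left(D \right)} = \left(D + 30\right) \left(D + 3\right) = \left(30 + D\right) \left(3 + D\right) = \left(3 + D\right) \left(30 + D\right)$)
$B^{2}{\left(j{\left(J{\left(1 \right)} \right)} \right)} = \left(\left(90 + 6^{2} + 33 \cdot 6\right)^{2}\right)^{2} = \left(\left(90 + 36 + 198\right)^{2}\right)^{2} = \left(324^{2}\right)^{2} = 104976^{2} = 11019960576$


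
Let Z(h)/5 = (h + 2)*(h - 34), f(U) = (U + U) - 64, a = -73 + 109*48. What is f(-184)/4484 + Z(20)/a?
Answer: -29656/75107 ≈ -0.39485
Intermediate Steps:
a = 5159 (a = -73 + 5232 = 5159)
f(U) = -64 + 2*U (f(U) = 2*U - 64 = -64 + 2*U)
Z(h) = 5*(-34 + h)*(2 + h) (Z(h) = 5*((h + 2)*(h - 34)) = 5*((2 + h)*(-34 + h)) = 5*((-34 + h)*(2 + h)) = 5*(-34 + h)*(2 + h))
f(-184)/4484 + Z(20)/a = (-64 + 2*(-184))/4484 + (-340 - 160*20 + 5*20²)/5159 = (-64 - 368)*(1/4484) + (-340 - 3200 + 5*400)*(1/5159) = -432*1/4484 + (-340 - 3200 + 2000)*(1/5159) = -108/1121 - 1540*1/5159 = -108/1121 - 20/67 = -29656/75107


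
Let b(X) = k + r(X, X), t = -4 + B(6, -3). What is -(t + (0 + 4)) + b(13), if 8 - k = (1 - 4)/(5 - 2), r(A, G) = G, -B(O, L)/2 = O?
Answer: 34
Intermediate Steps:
B(O, L) = -2*O
t = -16 (t = -4 - 2*6 = -4 - 12 = -16)
k = 9 (k = 8 - (1 - 4)/(5 - 2) = 8 - (-3)/3 = 8 - 1*(-1) = 8 + 1 = 9)
b(X) = 9 + X
-(t + (0 + 4)) + b(13) = -(-16 + (0 + 4)) + (9 + 13) = -(-16 + 4) + 22 = -1*(-12) + 22 = 12 + 22 = 34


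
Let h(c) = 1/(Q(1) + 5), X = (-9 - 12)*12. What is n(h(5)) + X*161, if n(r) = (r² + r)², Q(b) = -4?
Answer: -40568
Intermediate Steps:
X = -252 (X = -21*12 = -252)
h(c) = 1 (h(c) = 1/(-4 + 5) = 1/1 = 1)
n(r) = (r + r²)²
n(h(5)) + X*161 = 1²*(1 + 1)² - 252*161 = 1*2² - 40572 = 1*4 - 40572 = 4 - 40572 = -40568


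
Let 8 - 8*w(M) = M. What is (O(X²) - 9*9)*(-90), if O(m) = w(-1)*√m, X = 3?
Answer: 27945/4 ≈ 6986.3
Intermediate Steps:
w(M) = 1 - M/8
O(m) = 9*√m/8 (O(m) = (1 - ⅛*(-1))*√m = (1 + ⅛)*√m = 9*√m/8)
(O(X²) - 9*9)*(-90) = (9*√(3²)/8 - 9*9)*(-90) = (9*√9/8 - 81)*(-90) = ((9/8)*3 - 81)*(-90) = (27/8 - 81)*(-90) = -621/8*(-90) = 27945/4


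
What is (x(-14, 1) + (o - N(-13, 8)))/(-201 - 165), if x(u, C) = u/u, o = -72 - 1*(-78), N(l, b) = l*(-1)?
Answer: 1/61 ≈ 0.016393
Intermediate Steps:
N(l, b) = -l
o = 6 (o = -72 + 78 = 6)
x(u, C) = 1
(x(-14, 1) + (o - N(-13, 8)))/(-201 - 165) = (1 + (6 - (-1)*(-13)))/(-201 - 165) = (1 + (6 - 1*13))/(-366) = (1 + (6 - 13))*(-1/366) = (1 - 7)*(-1/366) = -6*(-1/366) = 1/61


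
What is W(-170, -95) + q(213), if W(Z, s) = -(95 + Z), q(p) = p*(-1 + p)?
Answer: 45231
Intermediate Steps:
W(Z, s) = -95 - Z
W(-170, -95) + q(213) = (-95 - 1*(-170)) + 213*(-1 + 213) = (-95 + 170) + 213*212 = 75 + 45156 = 45231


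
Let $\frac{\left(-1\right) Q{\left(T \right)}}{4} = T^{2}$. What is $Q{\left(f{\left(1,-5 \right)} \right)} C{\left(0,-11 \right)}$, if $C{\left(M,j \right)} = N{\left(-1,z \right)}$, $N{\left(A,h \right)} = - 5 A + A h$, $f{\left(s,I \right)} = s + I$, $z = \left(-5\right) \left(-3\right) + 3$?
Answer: $832$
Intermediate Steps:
$z = 18$ ($z = 15 + 3 = 18$)
$f{\left(s,I \right)} = I + s$
$C{\left(M,j \right)} = -13$ ($C{\left(M,j \right)} = - (-5 + 18) = \left(-1\right) 13 = -13$)
$Q{\left(T \right)} = - 4 T^{2}$
$Q{\left(f{\left(1,-5 \right)} \right)} C{\left(0,-11 \right)} = - 4 \left(-5 + 1\right)^{2} \left(-13\right) = - 4 \left(-4\right)^{2} \left(-13\right) = \left(-4\right) 16 \left(-13\right) = \left(-64\right) \left(-13\right) = 832$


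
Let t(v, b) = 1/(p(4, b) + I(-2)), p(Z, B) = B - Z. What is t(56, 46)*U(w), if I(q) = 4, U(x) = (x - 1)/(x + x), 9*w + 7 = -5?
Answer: 7/368 ≈ 0.019022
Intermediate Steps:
w = -4/3 (w = -7/9 + (⅑)*(-5) = -7/9 - 5/9 = -4/3 ≈ -1.3333)
U(x) = (-1 + x)/(2*x) (U(x) = (-1 + x)/((2*x)) = (-1 + x)*(1/(2*x)) = (-1 + x)/(2*x))
t(v, b) = 1/b (t(v, b) = 1/((b - 1*4) + 4) = 1/((b - 4) + 4) = 1/((-4 + b) + 4) = 1/b)
t(56, 46)*U(w) = ((-1 - 4/3)/(2*(-4/3)))/46 = ((½)*(-¾)*(-7/3))/46 = (1/46)*(7/8) = 7/368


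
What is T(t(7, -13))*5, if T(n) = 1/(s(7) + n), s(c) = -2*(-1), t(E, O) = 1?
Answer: 5/3 ≈ 1.6667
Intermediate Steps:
s(c) = 2
T(n) = 1/(2 + n)
T(t(7, -13))*5 = 5/(2 + 1) = 5/3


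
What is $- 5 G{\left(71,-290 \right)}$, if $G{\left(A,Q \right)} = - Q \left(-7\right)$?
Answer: $10150$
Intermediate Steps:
$G{\left(A,Q \right)} = 7 Q$
$- 5 G{\left(71,-290 \right)} = - 5 \cdot 7 \left(-290\right) = \left(-5\right) \left(-2030\right) = 10150$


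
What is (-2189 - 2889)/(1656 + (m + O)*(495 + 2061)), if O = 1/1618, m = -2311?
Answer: 2054051/2388677031 ≈ 0.00085991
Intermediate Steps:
O = 1/1618 ≈ 0.00061805
(-2189 - 2889)/(1656 + (m + O)*(495 + 2061)) = (-2189 - 2889)/(1656 + (-2311 + 1/1618)*(495 + 2061)) = -5078/(1656 - 3739197/1618*2556) = -5078/(1656 - 4778693766/809) = -5078/(-4777354062/809) = -5078*(-809/4777354062) = 2054051/2388677031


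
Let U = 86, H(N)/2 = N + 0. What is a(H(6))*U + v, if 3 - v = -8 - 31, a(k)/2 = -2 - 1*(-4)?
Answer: 386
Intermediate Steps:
H(N) = 2*N (H(N) = 2*(N + 0) = 2*N)
a(k) = 4 (a(k) = 2*(-2 - 1*(-4)) = 2*(-2 + 4) = 2*2 = 4)
v = 42 (v = 3 - (-8 - 31) = 3 - 1*(-39) = 3 + 39 = 42)
a(H(6))*U + v = 4*86 + 42 = 344 + 42 = 386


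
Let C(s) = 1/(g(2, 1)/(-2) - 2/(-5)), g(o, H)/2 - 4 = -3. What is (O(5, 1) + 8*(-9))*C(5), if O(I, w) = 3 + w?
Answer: 340/3 ≈ 113.33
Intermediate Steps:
g(o, H) = 2 (g(o, H) = 8 + 2*(-3) = 8 - 6 = 2)
C(s) = -5/3 (C(s) = 1/(2/(-2) - 2/(-5)) = 1/(2*(-½) - 2*(-⅕)) = 1/(-1 + ⅖) = 1/(-⅗) = -5/3)
(O(5, 1) + 8*(-9))*C(5) = ((3 + 1) + 8*(-9))*(-5/3) = (4 - 72)*(-5/3) = -68*(-5/3) = 340/3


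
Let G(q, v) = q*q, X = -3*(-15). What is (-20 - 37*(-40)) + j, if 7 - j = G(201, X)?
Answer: -38934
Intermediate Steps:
X = 45
G(q, v) = q²
j = -40394 (j = 7 - 1*201² = 7 - 1*40401 = 7 - 40401 = -40394)
(-20 - 37*(-40)) + j = (-20 - 37*(-40)) - 40394 = (-20 + 1480) - 40394 = 1460 - 40394 = -38934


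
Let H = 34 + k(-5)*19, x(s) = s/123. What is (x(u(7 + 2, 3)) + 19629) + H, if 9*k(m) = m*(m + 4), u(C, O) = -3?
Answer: 7259533/369 ≈ 19674.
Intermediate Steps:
k(m) = m*(4 + m)/9 (k(m) = (m*(m + 4))/9 = (m*(4 + m))/9 = m*(4 + m)/9)
x(s) = s/123 (x(s) = s*(1/123) = s/123)
H = 401/9 (H = 34 + ((1/9)*(-5)*(4 - 5))*19 = 34 + ((1/9)*(-5)*(-1))*19 = 34 + (5/9)*19 = 34 + 95/9 = 401/9 ≈ 44.556)
(x(u(7 + 2, 3)) + 19629) + H = ((1/123)*(-3) + 19629) + 401/9 = (-1/41 + 19629) + 401/9 = 804788/41 + 401/9 = 7259533/369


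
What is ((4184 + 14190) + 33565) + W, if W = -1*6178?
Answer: 45761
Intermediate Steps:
W = -6178
((4184 + 14190) + 33565) + W = ((4184 + 14190) + 33565) - 6178 = (18374 + 33565) - 6178 = 51939 - 6178 = 45761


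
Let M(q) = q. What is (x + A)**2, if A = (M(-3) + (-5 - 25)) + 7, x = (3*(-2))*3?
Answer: 1936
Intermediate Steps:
x = -18 (x = -6*3 = -18)
A = -26 (A = (-3 + (-5 - 25)) + 7 = (-3 - 30) + 7 = -33 + 7 = -26)
(x + A)**2 = (-18 - 26)**2 = (-44)**2 = 1936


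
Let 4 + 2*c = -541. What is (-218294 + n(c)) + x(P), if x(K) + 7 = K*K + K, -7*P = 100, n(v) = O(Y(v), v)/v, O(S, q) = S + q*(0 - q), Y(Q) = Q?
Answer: -21348095/98 ≈ -2.1784e+5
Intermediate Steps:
c = -545/2 (c = -2 + (½)*(-541) = -2 - 541/2 = -545/2 ≈ -272.50)
O(S, q) = S - q² (O(S, q) = S + q*(-q) = S - q²)
n(v) = (v - v²)/v
P = -100/7 (P = -⅐*100 = -100/7 ≈ -14.286)
x(K) = -7 + K + K² (x(K) = -7 + (K*K + K) = -7 + (K² + K) = -7 + (K + K²) = -7 + K + K²)
(-218294 + n(c)) + x(P) = (-218294 + (1 - 1*(-545/2))) + (-7 - 100/7 + (-100/7)²) = (-218294 + (1 + 545/2)) + (-7 - 100/7 + 10000/49) = (-218294 + 547/2) + 8957/49 = -436041/2 + 8957/49 = -21348095/98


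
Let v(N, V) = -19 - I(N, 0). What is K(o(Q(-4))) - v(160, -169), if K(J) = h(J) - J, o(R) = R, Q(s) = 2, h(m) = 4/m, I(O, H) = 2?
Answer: 21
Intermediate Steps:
v(N, V) = -21 (v(N, V) = -19 - 1*2 = -19 - 2 = -21)
K(J) = -J + 4/J (K(J) = 4/J - J = -J + 4/J)
K(o(Q(-4))) - v(160, -169) = (-1*2 + 4/2) - 1*(-21) = (-2 + 4*(½)) + 21 = (-2 + 2) + 21 = 0 + 21 = 21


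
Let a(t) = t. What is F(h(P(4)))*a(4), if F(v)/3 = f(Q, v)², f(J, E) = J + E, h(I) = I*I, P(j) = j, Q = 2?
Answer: 3888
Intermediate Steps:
h(I) = I²
f(J, E) = E + J
F(v) = 3*(2 + v)² (F(v) = 3*(v + 2)² = 3*(2 + v)²)
F(h(P(4)))*a(4) = (3*(2 + 4²)²)*4 = (3*(2 + 16)²)*4 = (3*18²)*4 = (3*324)*4 = 972*4 = 3888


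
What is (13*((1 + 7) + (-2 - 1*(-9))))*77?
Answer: 15015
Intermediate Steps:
(13*((1 + 7) + (-2 - 1*(-9))))*77 = (13*(8 + (-2 + 9)))*77 = (13*(8 + 7))*77 = (13*15)*77 = 195*77 = 15015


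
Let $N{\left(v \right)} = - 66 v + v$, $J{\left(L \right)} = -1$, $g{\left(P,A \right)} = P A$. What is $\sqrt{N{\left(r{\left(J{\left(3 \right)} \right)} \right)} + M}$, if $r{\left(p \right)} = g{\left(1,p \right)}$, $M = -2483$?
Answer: $i \sqrt{2418} \approx 49.173 i$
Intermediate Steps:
$g{\left(P,A \right)} = A P$
$r{\left(p \right)} = p$ ($r{\left(p \right)} = p 1 = p$)
$N{\left(v \right)} = - 65 v$
$\sqrt{N{\left(r{\left(J{\left(3 \right)} \right)} \right)} + M} = \sqrt{\left(-65\right) \left(-1\right) - 2483} = \sqrt{65 - 2483} = \sqrt{-2418} = i \sqrt{2418}$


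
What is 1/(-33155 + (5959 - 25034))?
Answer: -1/52230 ≈ -1.9146e-5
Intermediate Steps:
1/(-33155 + (5959 - 25034)) = 1/(-33155 - 19075) = 1/(-52230) = -1/52230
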